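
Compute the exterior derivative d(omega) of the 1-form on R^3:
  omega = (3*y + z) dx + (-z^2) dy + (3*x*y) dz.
d(omega) = (-3) dx ∧ dy + (3*y - 1) dx ∧ dz + (3*x + 2*z) dy ∧ dz

For a 1-form omega = sum_i f_i dx_i, the exterior derivative is
  d(omega) = sum_{i < j} (∂f_j/∂x_i - ∂f_i/∂x_j) dx_i ∧ dx_j.
  coefficient of dx ∧ dy: ∂f_2/∂x - ∂f_1/∂y = ∂(-z^2)/∂x - ∂(3*y + z)/∂y = -3
  coefficient of dx ∧ dz: ∂f_3/∂x - ∂f_1/∂z = ∂(3*x*y)/∂x - ∂(3*y + z)/∂z = 3*y - 1
  coefficient of dy ∧ dz: ∂f_3/∂y - ∂f_2/∂z = ∂(3*x*y)/∂y - ∂(-z^2)/∂z = 3*x + 2*z
Assembling: d(omega) = (-3) dx ∧ dy + (3*y - 1) dx ∧ dz + (3*x + 2*z) dy ∧ dz.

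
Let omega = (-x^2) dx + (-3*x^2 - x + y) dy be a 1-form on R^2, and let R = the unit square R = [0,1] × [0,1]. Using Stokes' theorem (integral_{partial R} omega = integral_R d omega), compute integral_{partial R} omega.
integral_(partial R) omega = -4

Stokes: integral_partial_R omega = integral_R d omega with d omega = (∂Q/∂x - ∂P/∂y) dx ∧ dy.
  ∂Q/∂x = -6*x - 1
  ∂P/∂y = 0
  integrand = ∂Q/∂x - ∂P/∂y = -6*x - 1.
Integrating over R: integral_0^1 integral_0^1 (-6*x - 1) dx dy = -4.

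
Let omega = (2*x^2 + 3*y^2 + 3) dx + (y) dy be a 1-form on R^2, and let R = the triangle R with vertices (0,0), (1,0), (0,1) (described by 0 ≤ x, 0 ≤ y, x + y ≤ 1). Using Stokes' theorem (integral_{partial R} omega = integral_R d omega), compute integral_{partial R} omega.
integral_(partial R) omega = -1

Stokes: integral_partial_R omega = integral_R d omega with d omega = (∂Q/∂x - ∂P/∂y) dx ∧ dy.
  ∂Q/∂x = 0
  ∂P/∂y = 6*y
  integrand = ∂Q/∂x - ∂P/∂y = -6*y.
Integrating over R: integral_0^1 integral_0^{1-x} (-6*y) dy dx = -1.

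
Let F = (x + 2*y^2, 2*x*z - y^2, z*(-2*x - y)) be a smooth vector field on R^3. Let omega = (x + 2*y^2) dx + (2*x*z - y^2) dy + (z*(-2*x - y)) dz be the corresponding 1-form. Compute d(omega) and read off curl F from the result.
d(omega) = (-2*x - z) dy ∧ dz + (2*z) dz ∧ dx + (-4*y + 2*z) dx ∧ dy; curl F = (-2*x - z, 2*z, -4*y + 2*z)

d omega = sum_{i<j} (∂f_j/∂x_i - ∂f_i/∂x_j) dx_i ∧ dx_j. Under the identification (dy ∧ dz, dz ∧ dx, dx ∧ dy) ↔ (e_x, e_y, e_z), the coefficients are exactly the components of curl F. Compute:
  ∂R/∂y - ∂Q/∂z = (-z) - (2*x) = -2*x - z
  ∂P/∂z - ∂R/∂x = (0) - (-2*z) = 2*z
  ∂Q/∂x - ∂P/∂y = (2*z) - (4*y) = -4*y + 2*z.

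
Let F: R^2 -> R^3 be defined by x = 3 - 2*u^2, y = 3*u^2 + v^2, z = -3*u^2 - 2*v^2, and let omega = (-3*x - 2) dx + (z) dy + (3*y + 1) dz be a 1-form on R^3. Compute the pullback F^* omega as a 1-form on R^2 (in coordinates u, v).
F^* omega = (2*u*(-48*u^2 - 15*v^2 + 19)) du + (2*v*(-21*u^2 - 8*v^2 - 2)) dv

Using F^*(f dg) = (f ∘ F) d(g ∘ F), substitute each coordinate x_i by F_i(u, v) in f_i, and replace dx_i by d F_i = (∂F_i/∂u) du + (∂F_i/∂v) dv.
  For the x component: f_1(F) = 6*u^2 - 11; d F_1 = (-4*u) du + (0) dv
  For the y component: f_2(F) = -3*u^2 - 2*v^2; d F_2 = (6*u) du + (2*v) dv
  For the z component: f_3(F) = 9*u^2 + 3*v^2 + 1; d F_3 = (-6*u) du + (-4*v) dv
Combining and collecting du, dv coefficients:
  coeff of du: 2*u*(-48*u^2 - 15*v^2 + 19)
  coeff of dv: 2*v*(-21*u^2 - 8*v^2 - 2)
F^* omega = (2*u*(-48*u^2 - 15*v^2 + 19)) du + (2*v*(-21*u^2 - 8*v^2 - 2)) dv.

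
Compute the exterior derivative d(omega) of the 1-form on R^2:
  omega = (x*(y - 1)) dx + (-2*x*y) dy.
d(omega) = (-x - 2*y) dx ∧ dy

For a 1-form omega = sum_i f_i dx_i, the exterior derivative is
  d(omega) = sum_{i < j} (∂f_j/∂x_i - ∂f_i/∂x_j) dx_i ∧ dx_j.
  coefficient of dx ∧ dy: ∂f_2/∂x - ∂f_1/∂y = ∂(-2*x*y)/∂x - ∂(x*(y - 1))/∂y = -x - 2*y
Assembling: d(omega) = (-x - 2*y) dx ∧ dy.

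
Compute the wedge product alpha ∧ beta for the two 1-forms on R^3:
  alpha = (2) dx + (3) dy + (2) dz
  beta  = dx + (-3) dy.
alpha ∧ beta = (-9) dx ∧ dy + (-2) dx ∧ dz + (6) dy ∧ dz

Distribute the wedge, using dx_i ∧ dx_j = -dx_j ∧ dx_i and dx_i ∧ dx_i = 0. For each pair (i, j) with i < j, the coefficient of dx_i ∧ dx_j in alpha ∧ beta is (alpha_i * beta_j - alpha_j * beta_i). Collecting: alpha ∧ beta = (-9) dx ∧ dy + (-2) dx ∧ dz + (6) dy ∧ dz.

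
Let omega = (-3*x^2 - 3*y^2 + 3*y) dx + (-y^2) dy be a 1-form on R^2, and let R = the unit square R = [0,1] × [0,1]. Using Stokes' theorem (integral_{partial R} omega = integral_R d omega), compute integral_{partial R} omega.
integral_(partial R) omega = 0

Stokes: integral_partial_R omega = integral_R d omega with d omega = (∂Q/∂x - ∂P/∂y) dx ∧ dy.
  ∂Q/∂x = 0
  ∂P/∂y = 3 - 6*y
  integrand = ∂Q/∂x - ∂P/∂y = 6*y - 3.
Integrating over R: integral_0^1 integral_0^1 (6*y - 3) dx dy = 0.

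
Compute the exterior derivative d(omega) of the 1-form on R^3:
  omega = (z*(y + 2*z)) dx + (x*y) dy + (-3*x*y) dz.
d(omega) = (y - z) dx ∧ dy + (-4*y - 4*z) dx ∧ dz + (-3*x) dy ∧ dz

For a 1-form omega = sum_i f_i dx_i, the exterior derivative is
  d(omega) = sum_{i < j} (∂f_j/∂x_i - ∂f_i/∂x_j) dx_i ∧ dx_j.
  coefficient of dx ∧ dy: ∂f_2/∂x - ∂f_1/∂y = ∂(x*y)/∂x - ∂(z*(y + 2*z))/∂y = y - z
  coefficient of dx ∧ dz: ∂f_3/∂x - ∂f_1/∂z = ∂(-3*x*y)/∂x - ∂(z*(y + 2*z))/∂z = -4*y - 4*z
  coefficient of dy ∧ dz: ∂f_3/∂y - ∂f_2/∂z = ∂(-3*x*y)/∂y - ∂(x*y)/∂z = -3*x
Assembling: d(omega) = (y - z) dx ∧ dy + (-4*y - 4*z) dx ∧ dz + (-3*x) dy ∧ dz.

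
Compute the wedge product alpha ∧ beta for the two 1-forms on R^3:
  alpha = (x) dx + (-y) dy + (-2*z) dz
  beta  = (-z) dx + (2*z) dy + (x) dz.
alpha ∧ beta = (z*(2*x - y)) dx ∧ dy + (x^2 - 2*z^2) dx ∧ dz + (-x*y + 4*z^2) dy ∧ dz

Distribute the wedge, using dx_i ∧ dx_j = -dx_j ∧ dx_i and dx_i ∧ dx_i = 0. For each pair (i, j) with i < j, the coefficient of dx_i ∧ dx_j in alpha ∧ beta is (alpha_i * beta_j - alpha_j * beta_i). Collecting: alpha ∧ beta = (z*(2*x - y)) dx ∧ dy + (x^2 - 2*z^2) dx ∧ dz + (-x*y + 4*z^2) dy ∧ dz.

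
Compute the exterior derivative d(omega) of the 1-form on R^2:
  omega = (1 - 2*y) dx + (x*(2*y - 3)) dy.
d(omega) = (2*y - 1) dx ∧ dy

For a 1-form omega = sum_i f_i dx_i, the exterior derivative is
  d(omega) = sum_{i < j} (∂f_j/∂x_i - ∂f_i/∂x_j) dx_i ∧ dx_j.
  coefficient of dx ∧ dy: ∂f_2/∂x - ∂f_1/∂y = ∂(x*(2*y - 3))/∂x - ∂(1 - 2*y)/∂y = 2*y - 1
Assembling: d(omega) = (2*y - 1) dx ∧ dy.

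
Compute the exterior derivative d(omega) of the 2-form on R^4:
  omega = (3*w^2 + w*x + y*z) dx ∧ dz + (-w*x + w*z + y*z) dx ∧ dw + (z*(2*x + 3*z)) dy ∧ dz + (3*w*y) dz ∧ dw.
d(omega) = (z) dx ∧ dy ∧ dz + (5*w + x - y) dx ∧ dz ∧ dw + (-z) dx ∧ dy ∧ dw + (3*w) dy ∧ dz ∧ dw

For a 2-form omega = sum_{i<j} g_{ij} dx_i ∧ dx_j, the exterior derivative is
  d(omega) = sum_{i<j} d(g_{ij}) ∧ dx_i ∧ dx_j = sum_{i<j, k} (∂g_{ij}/∂x_k) dx_k ∧ dx_i ∧ dx_j.
Expand each term, using dx_k ∧ dx_i ∧ dx_j = sgn(permutation) dx_{(a)} ∧ dx_{(b)} ∧ dx_{(c)} with (a < b < c) sorted:
  d(3*w^2 + w*x + y*z) includes (∂/∂y)(3*w^2 + w*x + y*z) dy = (z) dy, which multiplied by dx ∧ dz gives (-z) dx ∧ dy ∧ dz
  d(3*w^2 + w*x + y*z) includes (∂/∂w)(3*w^2 + w*x + y*z) dw = (6*w + x) dw, which multiplied by dx ∧ dz gives (6*w + x) dx ∧ dz ∧ dw
  d(-w*x + w*z + y*z) includes (∂/∂y)(-w*x + w*z + y*z) dy = (z) dy, which multiplied by dx ∧ dw gives (-z) dx ∧ dy ∧ dw
  d(-w*x + w*z + y*z) includes (∂/∂z)(-w*x + w*z + y*z) dz = (w + y) dz, which multiplied by dx ∧ dw gives (-w - y) dx ∧ dz ∧ dw
  d(z*(2*x + 3*z)) includes (∂/∂x)(z*(2*x + 3*z)) dx = (2*z) dx, which multiplied by dy ∧ dz gives (2*z) dx ∧ dy ∧ dz
  d(3*w*y) includes (∂/∂y)(3*w*y) dy = (3*w) dy, which multiplied by dz ∧ dw gives (3*w) dy ∧ dz ∧ dw
Collecting like 3-forms: d(omega) = (z) dx ∧ dy ∧ dz + (5*w + x - y) dx ∧ dz ∧ dw + (-z) dx ∧ dy ∧ dw + (3*w) dy ∧ dz ∧ dw.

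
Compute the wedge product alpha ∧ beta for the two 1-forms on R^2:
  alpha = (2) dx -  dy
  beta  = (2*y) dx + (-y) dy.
alpha ∧ beta = 0

Distribute the wedge, using dx_i ∧ dx_j = -dx_j ∧ dx_i and dx_i ∧ dx_i = 0. For each pair (i, j) with i < j, the coefficient of dx_i ∧ dx_j in alpha ∧ beta is (alpha_i * beta_j - alpha_j * beta_i). Collecting: alpha ∧ beta = 0.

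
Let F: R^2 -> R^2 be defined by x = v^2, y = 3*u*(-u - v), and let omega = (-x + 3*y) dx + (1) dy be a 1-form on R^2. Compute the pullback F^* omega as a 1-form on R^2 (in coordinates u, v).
F^* omega = (-6*u - 3*v) du + (-18*u^2*v - 18*u*v^2 - 3*u - 2*v^3) dv

Using F^*(f dg) = (f ∘ F) d(g ∘ F), substitute each coordinate x_i by F_i(u, v) in f_i, and replace dx_i by d F_i = (∂F_i/∂u) du + (∂F_i/∂v) dv.
  For the x component: f_1(F) = -9*u^2 - 9*u*v - v^2; d F_1 = (0) du + (2*v) dv
  For the y component: f_2(F) = 1; d F_2 = (-6*u - 3*v) du + (-3*u) dv
Combining and collecting du, dv coefficients:
  coeff of du: -6*u - 3*v
  coeff of dv: -18*u^2*v - 18*u*v^2 - 3*u - 2*v^3
F^* omega = (-6*u - 3*v) du + (-18*u^2*v - 18*u*v^2 - 3*u - 2*v^3) dv.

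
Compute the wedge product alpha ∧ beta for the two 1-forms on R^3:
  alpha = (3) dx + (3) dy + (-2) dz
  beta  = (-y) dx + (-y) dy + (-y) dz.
alpha ∧ beta = (-5*y) dx ∧ dz + (-5*y) dy ∧ dz

Distribute the wedge, using dx_i ∧ dx_j = -dx_j ∧ dx_i and dx_i ∧ dx_i = 0. For each pair (i, j) with i < j, the coefficient of dx_i ∧ dx_j in alpha ∧ beta is (alpha_i * beta_j - alpha_j * beta_i). Collecting: alpha ∧ beta = (-5*y) dx ∧ dz + (-5*y) dy ∧ dz.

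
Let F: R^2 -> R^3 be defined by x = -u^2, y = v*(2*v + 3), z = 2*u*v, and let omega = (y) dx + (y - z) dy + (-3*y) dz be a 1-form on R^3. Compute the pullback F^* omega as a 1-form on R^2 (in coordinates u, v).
F^* omega = (2*v*(-2*u*v - 3*u - 6*v^2 - 9*v)) du + (v*(-20*u*v - 24*u + 8*v^2 + 18*v + 9)) dv

Using F^*(f dg) = (f ∘ F) d(g ∘ F), substitute each coordinate x_i by F_i(u, v) in f_i, and replace dx_i by d F_i = (∂F_i/∂u) du + (∂F_i/∂v) dv.
  For the x component: f_1(F) = v*(2*v + 3); d F_1 = (-2*u) du + (0) dv
  For the y component: f_2(F) = v*(-2*u + 2*v + 3); d F_2 = (0) du + (4*v + 3) dv
  For the z component: f_3(F) = 3*v*(-2*v - 3); d F_3 = (2*v) du + (2*u) dv
Combining and collecting du, dv coefficients:
  coeff of du: 2*v*(-2*u*v - 3*u - 6*v^2 - 9*v)
  coeff of dv: v*(-20*u*v - 24*u + 8*v^2 + 18*v + 9)
F^* omega = (2*v*(-2*u*v - 3*u - 6*v^2 - 9*v)) du + (v*(-20*u*v - 24*u + 8*v^2 + 18*v + 9)) dv.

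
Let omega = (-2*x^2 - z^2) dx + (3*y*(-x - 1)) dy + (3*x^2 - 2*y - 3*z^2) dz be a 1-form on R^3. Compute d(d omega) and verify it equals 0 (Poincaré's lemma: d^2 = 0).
d(d omega) = 0

Step 1: d omega = sum_{i<j} (∂f_j/∂x_i - ∂f_i/∂x_j) dx_i ∧ dx_j:
  coeff of dx ∧ dy: -3*y
  coeff of dx ∧ dz: 6*x + 2*z
  coeff of dy ∧ dz: -2
Step 2: Apply d again to each 2-form coefficient. The only possible 3-form in R^3 is dx ∧ dy ∧ dz, with coefficient
  ∂(coeff of dy∧dz)/∂x - ∂(coeff of dx∧dz)/∂y + ∂(coeff of dx∧dy)/∂z
  = ∂/∂x (-2) - ∂/∂y (6*x + 2*z) + ∂/∂z (-3*y).
Each of these terms simplifies to sums of mixed partials that cancel in pairs. The result is 0 (by equality of mixed partials for smooth functions — Schwarz / Clairaut).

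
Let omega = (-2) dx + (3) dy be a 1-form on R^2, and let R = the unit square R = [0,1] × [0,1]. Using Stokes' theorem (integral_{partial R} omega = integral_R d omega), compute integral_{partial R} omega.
integral_(partial R) omega = 0

Stokes: integral_partial_R omega = integral_R d omega with d omega = (∂Q/∂x - ∂P/∂y) dx ∧ dy.
  ∂Q/∂x = 0
  ∂P/∂y = 0
  integrand = ∂Q/∂x - ∂P/∂y = 0.
Integrating over R: integral_0^1 integral_0^1 (0) dx dy = 0.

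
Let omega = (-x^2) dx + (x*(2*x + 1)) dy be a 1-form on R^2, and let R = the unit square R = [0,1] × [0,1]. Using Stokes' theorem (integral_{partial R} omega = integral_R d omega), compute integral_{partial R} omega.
integral_(partial R) omega = 3

Stokes: integral_partial_R omega = integral_R d omega with d omega = (∂Q/∂x - ∂P/∂y) dx ∧ dy.
  ∂Q/∂x = 4*x + 1
  ∂P/∂y = 0
  integrand = ∂Q/∂x - ∂P/∂y = 4*x + 1.
Integrating over R: integral_0^1 integral_0^1 (4*x + 1) dx dy = 3.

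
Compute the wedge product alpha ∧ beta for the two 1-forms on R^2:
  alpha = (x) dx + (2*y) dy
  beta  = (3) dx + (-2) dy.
alpha ∧ beta = (-2*x - 6*y) dx ∧ dy

Distribute the wedge, using dx_i ∧ dx_j = -dx_j ∧ dx_i and dx_i ∧ dx_i = 0. For each pair (i, j) with i < j, the coefficient of dx_i ∧ dx_j in alpha ∧ beta is (alpha_i * beta_j - alpha_j * beta_i). Collecting: alpha ∧ beta = (-2*x - 6*y) dx ∧ dy.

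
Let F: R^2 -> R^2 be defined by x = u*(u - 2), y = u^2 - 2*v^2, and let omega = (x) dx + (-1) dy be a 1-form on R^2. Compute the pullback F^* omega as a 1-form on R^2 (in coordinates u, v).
F^* omega = (2*u*(u^2 - 3*u + 1)) du + (4*v) dv

Using F^*(f dg) = (f ∘ F) d(g ∘ F), substitute each coordinate x_i by F_i(u, v) in f_i, and replace dx_i by d F_i = (∂F_i/∂u) du + (∂F_i/∂v) dv.
  For the x component: f_1(F) = u*(u - 2); d F_1 = (2*u - 2) du + (0) dv
  For the y component: f_2(F) = -1; d F_2 = (2*u) du + (-4*v) dv
Combining and collecting du, dv coefficients:
  coeff of du: 2*u*(u^2 - 3*u + 1)
  coeff of dv: 4*v
F^* omega = (2*u*(u^2 - 3*u + 1)) du + (4*v) dv.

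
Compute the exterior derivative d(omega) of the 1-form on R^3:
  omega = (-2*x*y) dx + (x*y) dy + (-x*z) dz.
d(omega) = (2*x + y) dx ∧ dy + (-z) dx ∧ dz

For a 1-form omega = sum_i f_i dx_i, the exterior derivative is
  d(omega) = sum_{i < j} (∂f_j/∂x_i - ∂f_i/∂x_j) dx_i ∧ dx_j.
  coefficient of dx ∧ dy: ∂f_2/∂x - ∂f_1/∂y = ∂(x*y)/∂x - ∂(-2*x*y)/∂y = 2*x + y
  coefficient of dx ∧ dz: ∂f_3/∂x - ∂f_1/∂z = ∂(-x*z)/∂x - ∂(-2*x*y)/∂z = -z
Assembling: d(omega) = (2*x + y) dx ∧ dy + (-z) dx ∧ dz.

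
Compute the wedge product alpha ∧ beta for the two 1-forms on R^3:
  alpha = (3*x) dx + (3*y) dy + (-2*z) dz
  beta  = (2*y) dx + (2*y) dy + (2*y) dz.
alpha ∧ beta = (6*y*(x - y)) dx ∧ dy + (2*y*(3*x + 2*z)) dx ∧ dz + (2*y*(3*y + 2*z)) dy ∧ dz

Distribute the wedge, using dx_i ∧ dx_j = -dx_j ∧ dx_i and dx_i ∧ dx_i = 0. For each pair (i, j) with i < j, the coefficient of dx_i ∧ dx_j in alpha ∧ beta is (alpha_i * beta_j - alpha_j * beta_i). Collecting: alpha ∧ beta = (6*y*(x - y)) dx ∧ dy + (2*y*(3*x + 2*z)) dx ∧ dz + (2*y*(3*y + 2*z)) dy ∧ dz.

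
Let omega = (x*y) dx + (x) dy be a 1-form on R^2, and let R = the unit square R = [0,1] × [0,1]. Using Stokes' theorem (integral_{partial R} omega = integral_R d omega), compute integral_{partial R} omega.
integral_(partial R) omega = 1/2

Stokes: integral_partial_R omega = integral_R d omega with d omega = (∂Q/∂x - ∂P/∂y) dx ∧ dy.
  ∂Q/∂x = 1
  ∂P/∂y = x
  integrand = ∂Q/∂x - ∂P/∂y = 1 - x.
Integrating over R: integral_0^1 integral_0^1 (1 - x) dx dy = 1/2.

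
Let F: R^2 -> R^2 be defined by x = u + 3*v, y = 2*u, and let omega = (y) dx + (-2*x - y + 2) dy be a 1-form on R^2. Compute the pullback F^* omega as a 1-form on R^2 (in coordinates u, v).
F^* omega = (-6*u - 12*v + 4) du + (6*u) dv

Using F^*(f dg) = (f ∘ F) d(g ∘ F), substitute each coordinate x_i by F_i(u, v) in f_i, and replace dx_i by d F_i = (∂F_i/∂u) du + (∂F_i/∂v) dv.
  For the x component: f_1(F) = 2*u; d F_1 = (1) du + (3) dv
  For the y component: f_2(F) = -4*u - 6*v + 2; d F_2 = (2) du + (0) dv
Combining and collecting du, dv coefficients:
  coeff of du: -6*u - 12*v + 4
  coeff of dv: 6*u
F^* omega = (-6*u - 12*v + 4) du + (6*u) dv.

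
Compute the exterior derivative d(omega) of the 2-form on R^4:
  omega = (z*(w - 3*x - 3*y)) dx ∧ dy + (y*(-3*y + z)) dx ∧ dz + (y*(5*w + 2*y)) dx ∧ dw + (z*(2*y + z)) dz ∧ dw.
d(omega) = (w - 3*x + 3*y - z) dx ∧ dy ∧ dz + (-5*w - 4*y + z) dx ∧ dy ∧ dw + (2*z) dy ∧ dz ∧ dw

For a 2-form omega = sum_{i<j} g_{ij} dx_i ∧ dx_j, the exterior derivative is
  d(omega) = sum_{i<j} d(g_{ij}) ∧ dx_i ∧ dx_j = sum_{i<j, k} (∂g_{ij}/∂x_k) dx_k ∧ dx_i ∧ dx_j.
Expand each term, using dx_k ∧ dx_i ∧ dx_j = sgn(permutation) dx_{(a)} ∧ dx_{(b)} ∧ dx_{(c)} with (a < b < c) sorted:
  d(z*(w - 3*x - 3*y)) includes (∂/∂z)(z*(w - 3*x - 3*y)) dz = (w - 3*x - 3*y) dz, which multiplied by dx ∧ dy gives (w - 3*x - 3*y) dx ∧ dy ∧ dz
  d(z*(w - 3*x - 3*y)) includes (∂/∂w)(z*(w - 3*x - 3*y)) dw = (z) dw, which multiplied by dx ∧ dy gives (z) dx ∧ dy ∧ dw
  d(y*(-3*y + z)) includes (∂/∂y)(y*(-3*y + z)) dy = (-6*y + z) dy, which multiplied by dx ∧ dz gives (6*y - z) dx ∧ dy ∧ dz
  d(y*(5*w + 2*y)) includes (∂/∂y)(y*(5*w + 2*y)) dy = (5*w + 4*y) dy, which multiplied by dx ∧ dw gives (-5*w - 4*y) dx ∧ dy ∧ dw
  d(z*(2*y + z)) includes (∂/∂y)(z*(2*y + z)) dy = (2*z) dy, which multiplied by dz ∧ dw gives (2*z) dy ∧ dz ∧ dw
Collecting like 3-forms: d(omega) = (w - 3*x + 3*y - z) dx ∧ dy ∧ dz + (-5*w - 4*y + z) dx ∧ dy ∧ dw + (2*z) dy ∧ dz ∧ dw.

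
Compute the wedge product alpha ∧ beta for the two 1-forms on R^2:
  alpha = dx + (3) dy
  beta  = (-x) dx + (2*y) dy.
alpha ∧ beta = (3*x + 2*y) dx ∧ dy

Distribute the wedge, using dx_i ∧ dx_j = -dx_j ∧ dx_i and dx_i ∧ dx_i = 0. For each pair (i, j) with i < j, the coefficient of dx_i ∧ dx_j in alpha ∧ beta is (alpha_i * beta_j - alpha_j * beta_i). Collecting: alpha ∧ beta = (3*x + 2*y) dx ∧ dy.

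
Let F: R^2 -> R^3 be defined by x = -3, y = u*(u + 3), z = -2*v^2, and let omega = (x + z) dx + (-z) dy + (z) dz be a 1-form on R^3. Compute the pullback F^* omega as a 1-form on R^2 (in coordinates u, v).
F^* omega = (v^2*(4*u + 6)) du + (8*v^3) dv

Using F^*(f dg) = (f ∘ F) d(g ∘ F), substitute each coordinate x_i by F_i(u, v) in f_i, and replace dx_i by d F_i = (∂F_i/∂u) du + (∂F_i/∂v) dv.
  For the x component: f_1(F) = -2*v^2 - 3; d F_1 = (0) du + (0) dv
  For the y component: f_2(F) = 2*v^2; d F_2 = (2*u + 3) du + (0) dv
  For the z component: f_3(F) = -2*v^2; d F_3 = (0) du + (-4*v) dv
Combining and collecting du, dv coefficients:
  coeff of du: v^2*(4*u + 6)
  coeff of dv: 8*v^3
F^* omega = (v^2*(4*u + 6)) du + (8*v^3) dv.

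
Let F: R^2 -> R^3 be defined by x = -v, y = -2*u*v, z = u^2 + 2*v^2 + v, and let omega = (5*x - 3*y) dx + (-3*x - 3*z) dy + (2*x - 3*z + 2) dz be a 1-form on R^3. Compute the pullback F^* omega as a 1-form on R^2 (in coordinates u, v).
F^* omega = (-6*u^3 + 6*u^2*v - 12*u*v^2 - 10*u*v + 4*u + 12*v^3) du + (6*u^3 - 12*u^2*v - 3*u^2 + 12*u*v^2 - 6*u*v - 24*v^3 - 26*v^2 + 8*v + 2) dv

Using F^*(f dg) = (f ∘ F) d(g ∘ F), substitute each coordinate x_i by F_i(u, v) in f_i, and replace dx_i by d F_i = (∂F_i/∂u) du + (∂F_i/∂v) dv.
  For the x component: f_1(F) = v*(6*u - 5); d F_1 = (0) du + (-1) dv
  For the y component: f_2(F) = -3*u^2 - 6*v^2; d F_2 = (-2*v) du + (-2*u) dv
  For the z component: f_3(F) = -3*u^2 - 6*v^2 - 5*v + 2; d F_3 = (2*u) du + (4*v + 1) dv
Combining and collecting du, dv coefficients:
  coeff of du: -6*u^3 + 6*u^2*v - 12*u*v^2 - 10*u*v + 4*u + 12*v^3
  coeff of dv: 6*u^3 - 12*u^2*v - 3*u^2 + 12*u*v^2 - 6*u*v - 24*v^3 - 26*v^2 + 8*v + 2
F^* omega = (-6*u^3 + 6*u^2*v - 12*u*v^2 - 10*u*v + 4*u + 12*v^3) du + (6*u^3 - 12*u^2*v - 3*u^2 + 12*u*v^2 - 6*u*v - 24*v^3 - 26*v^2 + 8*v + 2) dv.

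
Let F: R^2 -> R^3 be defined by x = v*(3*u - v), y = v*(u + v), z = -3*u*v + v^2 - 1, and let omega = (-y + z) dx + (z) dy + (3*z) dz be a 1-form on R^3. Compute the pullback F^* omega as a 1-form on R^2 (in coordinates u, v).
F^* omega = (v*(12*u*v - 8*v^2 + 5)) du + (12*u^2*v - 24*u*v^2 + 5*u + 8*v^3 - 6*v) dv

Using F^*(f dg) = (f ∘ F) d(g ∘ F), substitute each coordinate x_i by F_i(u, v) in f_i, and replace dx_i by d F_i = (∂F_i/∂u) du + (∂F_i/∂v) dv.
  For the x component: f_1(F) = -4*u*v - 1; d F_1 = (3*v) du + (3*u - 2*v) dv
  For the y component: f_2(F) = -3*u*v + v^2 - 1; d F_2 = (v) du + (u + 2*v) dv
  For the z component: f_3(F) = -9*u*v + 3*v^2 - 3; d F_3 = (-3*v) du + (-3*u + 2*v) dv
Combining and collecting du, dv coefficients:
  coeff of du: v*(12*u*v - 8*v^2 + 5)
  coeff of dv: 12*u^2*v - 24*u*v^2 + 5*u + 8*v^3 - 6*v
F^* omega = (v*(12*u*v - 8*v^2 + 5)) du + (12*u^2*v - 24*u*v^2 + 5*u + 8*v^3 - 6*v) dv.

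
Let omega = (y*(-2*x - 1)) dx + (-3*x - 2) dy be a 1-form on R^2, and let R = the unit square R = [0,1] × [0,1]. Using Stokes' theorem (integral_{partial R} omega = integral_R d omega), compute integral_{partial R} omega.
integral_(partial R) omega = -1

Stokes: integral_partial_R omega = integral_R d omega with d omega = (∂Q/∂x - ∂P/∂y) dx ∧ dy.
  ∂Q/∂x = -3
  ∂P/∂y = -2*x - 1
  integrand = ∂Q/∂x - ∂P/∂y = 2*x - 2.
Integrating over R: integral_0^1 integral_0^1 (2*x - 2) dx dy = -1.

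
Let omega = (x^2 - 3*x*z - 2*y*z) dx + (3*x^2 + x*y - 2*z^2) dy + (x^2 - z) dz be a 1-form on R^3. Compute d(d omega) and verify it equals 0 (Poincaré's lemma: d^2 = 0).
d(d omega) = 0

Step 1: d omega = sum_{i<j} (∂f_j/∂x_i - ∂f_i/∂x_j) dx_i ∧ dx_j:
  coeff of dx ∧ dy: 6*x + y + 2*z
  coeff of dx ∧ dz: 5*x + 2*y
  coeff of dy ∧ dz: 4*z
Step 2: Apply d again to each 2-form coefficient. The only possible 3-form in R^3 is dx ∧ dy ∧ dz, with coefficient
  ∂(coeff of dy∧dz)/∂x - ∂(coeff of dx∧dz)/∂y + ∂(coeff of dx∧dy)/∂z
  = ∂/∂x (4*z) - ∂/∂y (5*x + 2*y) + ∂/∂z (6*x + y + 2*z).
Each of these terms simplifies to sums of mixed partials that cancel in pairs. The result is 0 (by equality of mixed partials for smooth functions — Schwarz / Clairaut).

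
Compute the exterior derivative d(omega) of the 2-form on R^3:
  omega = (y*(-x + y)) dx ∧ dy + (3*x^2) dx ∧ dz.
d(omega) = 0

For a 2-form omega = sum_{i<j} g_{ij} dx_i ∧ dx_j, the exterior derivative is
  d(omega) = sum_{i<j} d(g_{ij}) ∧ dx_i ∧ dx_j = sum_{i<j, k} (∂g_{ij}/∂x_k) dx_k ∧ dx_i ∧ dx_j.
Expand each term, using dx_k ∧ dx_i ∧ dx_j = sgn(permutation) dx_{(a)} ∧ dx_{(b)} ∧ dx_{(c)} with (a < b < c) sorted:

Collecting like 3-forms: d(omega) = 0.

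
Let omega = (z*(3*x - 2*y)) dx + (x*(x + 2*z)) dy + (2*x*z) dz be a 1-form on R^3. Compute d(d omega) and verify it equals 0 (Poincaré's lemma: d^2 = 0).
d(d omega) = 0

Step 1: d omega = sum_{i<j} (∂f_j/∂x_i - ∂f_i/∂x_j) dx_i ∧ dx_j:
  coeff of dx ∧ dy: 2*x + 4*z
  coeff of dx ∧ dz: -3*x + 2*y + 2*z
  coeff of dy ∧ dz: -2*x
Step 2: Apply d again to each 2-form coefficient. The only possible 3-form in R^3 is dx ∧ dy ∧ dz, with coefficient
  ∂(coeff of dy∧dz)/∂x - ∂(coeff of dx∧dz)/∂y + ∂(coeff of dx∧dy)/∂z
  = ∂/∂x (-2*x) - ∂/∂y (-3*x + 2*y + 2*z) + ∂/∂z (2*x + 4*z).
Each of these terms simplifies to sums of mixed partials that cancel in pairs. The result is 0 (by equality of mixed partials for smooth functions — Schwarz / Clairaut).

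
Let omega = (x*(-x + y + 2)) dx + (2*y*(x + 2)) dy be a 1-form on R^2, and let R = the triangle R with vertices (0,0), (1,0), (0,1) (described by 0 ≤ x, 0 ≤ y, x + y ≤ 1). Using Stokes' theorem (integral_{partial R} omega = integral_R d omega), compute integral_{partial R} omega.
integral_(partial R) omega = 1/6

Stokes: integral_partial_R omega = integral_R d omega with d omega = (∂Q/∂x - ∂P/∂y) dx ∧ dy.
  ∂Q/∂x = 2*y
  ∂P/∂y = x
  integrand = ∂Q/∂x - ∂P/∂y = -x + 2*y.
Integrating over R: integral_0^1 integral_0^{1-x} (-x + 2*y) dy dx = 1/6.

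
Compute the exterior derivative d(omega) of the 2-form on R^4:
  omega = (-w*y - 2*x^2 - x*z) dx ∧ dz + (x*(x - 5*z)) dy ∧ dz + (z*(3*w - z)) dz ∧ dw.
d(omega) = (w + 2*x - 5*z) dx ∧ dy ∧ dz + (-y) dx ∧ dz ∧ dw

For a 2-form omega = sum_{i<j} g_{ij} dx_i ∧ dx_j, the exterior derivative is
  d(omega) = sum_{i<j} d(g_{ij}) ∧ dx_i ∧ dx_j = sum_{i<j, k} (∂g_{ij}/∂x_k) dx_k ∧ dx_i ∧ dx_j.
Expand each term, using dx_k ∧ dx_i ∧ dx_j = sgn(permutation) dx_{(a)} ∧ dx_{(b)} ∧ dx_{(c)} with (a < b < c) sorted:
  d(-w*y - 2*x^2 - x*z) includes (∂/∂y)(-w*y - 2*x^2 - x*z) dy = (-w) dy, which multiplied by dx ∧ dz gives (w) dx ∧ dy ∧ dz
  d(-w*y - 2*x^2 - x*z) includes (∂/∂w)(-w*y - 2*x^2 - x*z) dw = (-y) dw, which multiplied by dx ∧ dz gives (-y) dx ∧ dz ∧ dw
  d(x*(x - 5*z)) includes (∂/∂x)(x*(x - 5*z)) dx = (2*x - 5*z) dx, which multiplied by dy ∧ dz gives (2*x - 5*z) dx ∧ dy ∧ dz
Collecting like 3-forms: d(omega) = (w + 2*x - 5*z) dx ∧ dy ∧ dz + (-y) dx ∧ dz ∧ dw.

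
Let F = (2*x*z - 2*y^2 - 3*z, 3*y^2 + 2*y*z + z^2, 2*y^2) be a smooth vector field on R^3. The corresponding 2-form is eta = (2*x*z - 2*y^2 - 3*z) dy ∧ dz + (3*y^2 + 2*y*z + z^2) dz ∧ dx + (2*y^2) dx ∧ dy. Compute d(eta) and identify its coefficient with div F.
d(eta) = (6*y + 4*z) dx ∧ dy ∧ dz; div F = 6*y + 4*z

For a 2-form in R^3 of the form above, applying d gives a 3-form with coefficient ∂P/∂x + ∂Q/∂y + ∂R/∂z:
  ∂P/∂x = 2*z
  ∂Q/∂y = 6*y + 2*z
  ∂R/∂z = 0
Sum = 6*y + 4*z, which is exactly div F.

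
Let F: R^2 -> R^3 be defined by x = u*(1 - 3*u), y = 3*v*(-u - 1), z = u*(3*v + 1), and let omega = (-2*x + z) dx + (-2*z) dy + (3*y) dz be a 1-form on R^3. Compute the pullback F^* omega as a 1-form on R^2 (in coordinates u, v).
F^* omega = (-36*u^3 - 18*u^2*v + 12*u^2 - 9*u*v^2 - u - 27*v^2 - 9*v) du + (3*u*(-3*u*v + 2*u - 3*v + 2)) dv

Using F^*(f dg) = (f ∘ F) d(g ∘ F), substitute each coordinate x_i by F_i(u, v) in f_i, and replace dx_i by d F_i = (∂F_i/∂u) du + (∂F_i/∂v) dv.
  For the x component: f_1(F) = u*(6*u + 3*v - 1); d F_1 = (1 - 6*u) du + (0) dv
  For the y component: f_2(F) = 2*u*(-3*v - 1); d F_2 = (-3*v) du + (-3*u - 3) dv
  For the z component: f_3(F) = 9*v*(-u - 1); d F_3 = (3*v + 1) du + (3*u) dv
Combining and collecting du, dv coefficients:
  coeff of du: -36*u^3 - 18*u^2*v + 12*u^2 - 9*u*v^2 - u - 27*v^2 - 9*v
  coeff of dv: 3*u*(-3*u*v + 2*u - 3*v + 2)
F^* omega = (-36*u^3 - 18*u^2*v + 12*u^2 - 9*u*v^2 - u - 27*v^2 - 9*v) du + (3*u*(-3*u*v + 2*u - 3*v + 2)) dv.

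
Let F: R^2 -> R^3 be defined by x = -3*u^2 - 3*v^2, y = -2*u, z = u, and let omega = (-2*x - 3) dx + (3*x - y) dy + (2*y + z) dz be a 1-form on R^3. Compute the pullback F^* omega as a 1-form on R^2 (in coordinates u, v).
F^* omega = (-36*u^3 + 18*u^2 - 36*u*v^2 + 11*u + 18*v^2) du + (18*v*(-2*u^2 - 2*v^2 + 1)) dv

Using F^*(f dg) = (f ∘ F) d(g ∘ F), substitute each coordinate x_i by F_i(u, v) in f_i, and replace dx_i by d F_i = (∂F_i/∂u) du + (∂F_i/∂v) dv.
  For the x component: f_1(F) = 6*u^2 + 6*v^2 - 3; d F_1 = (-6*u) du + (-6*v) dv
  For the y component: f_2(F) = -9*u^2 + 2*u - 9*v^2; d F_2 = (-2) du + (0) dv
  For the z component: f_3(F) = -3*u; d F_3 = (1) du + (0) dv
Combining and collecting du, dv coefficients:
  coeff of du: -36*u^3 + 18*u^2 - 36*u*v^2 + 11*u + 18*v^2
  coeff of dv: 18*v*(-2*u^2 - 2*v^2 + 1)
F^* omega = (-36*u^3 + 18*u^2 - 36*u*v^2 + 11*u + 18*v^2) du + (18*v*(-2*u^2 - 2*v^2 + 1)) dv.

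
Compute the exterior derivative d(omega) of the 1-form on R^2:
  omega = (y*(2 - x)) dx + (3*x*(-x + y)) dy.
d(omega) = (-5*x + 3*y - 2) dx ∧ dy

For a 1-form omega = sum_i f_i dx_i, the exterior derivative is
  d(omega) = sum_{i < j} (∂f_j/∂x_i - ∂f_i/∂x_j) dx_i ∧ dx_j.
  coefficient of dx ∧ dy: ∂f_2/∂x - ∂f_1/∂y = ∂(3*x*(-x + y))/∂x - ∂(y*(2 - x))/∂y = -5*x + 3*y - 2
Assembling: d(omega) = (-5*x + 3*y - 2) dx ∧ dy.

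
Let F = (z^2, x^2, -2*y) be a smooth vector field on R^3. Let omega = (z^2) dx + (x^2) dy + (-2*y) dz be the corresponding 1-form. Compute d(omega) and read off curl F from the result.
d(omega) = (-2) dy ∧ dz + (2*z) dz ∧ dx + (2*x) dx ∧ dy; curl F = (-2, 2*z, 2*x)

d omega = sum_{i<j} (∂f_j/∂x_i - ∂f_i/∂x_j) dx_i ∧ dx_j. Under the identification (dy ∧ dz, dz ∧ dx, dx ∧ dy) ↔ (e_x, e_y, e_z), the coefficients are exactly the components of curl F. Compute:
  ∂R/∂y - ∂Q/∂z = (-2) - (0) = -2
  ∂P/∂z - ∂R/∂x = (2*z) - (0) = 2*z
  ∂Q/∂x - ∂P/∂y = (2*x) - (0) = 2*x.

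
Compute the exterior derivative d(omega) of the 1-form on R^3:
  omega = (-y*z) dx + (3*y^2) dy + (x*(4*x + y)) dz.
d(omega) = (z) dx ∧ dy + (8*x + 2*y) dx ∧ dz + (x) dy ∧ dz

For a 1-form omega = sum_i f_i dx_i, the exterior derivative is
  d(omega) = sum_{i < j} (∂f_j/∂x_i - ∂f_i/∂x_j) dx_i ∧ dx_j.
  coefficient of dx ∧ dy: ∂f_2/∂x - ∂f_1/∂y = ∂(3*y^2)/∂x - ∂(-y*z)/∂y = z
  coefficient of dx ∧ dz: ∂f_3/∂x - ∂f_1/∂z = ∂(x*(4*x + y))/∂x - ∂(-y*z)/∂z = 8*x + 2*y
  coefficient of dy ∧ dz: ∂f_3/∂y - ∂f_2/∂z = ∂(x*(4*x + y))/∂y - ∂(3*y^2)/∂z = x
Assembling: d(omega) = (z) dx ∧ dy + (8*x + 2*y) dx ∧ dz + (x) dy ∧ dz.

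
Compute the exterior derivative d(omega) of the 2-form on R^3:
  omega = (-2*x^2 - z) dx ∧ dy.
d(omega) = (-1) dx ∧ dy ∧ dz

For a 2-form omega = sum_{i<j} g_{ij} dx_i ∧ dx_j, the exterior derivative is
  d(omega) = sum_{i<j} d(g_{ij}) ∧ dx_i ∧ dx_j = sum_{i<j, k} (∂g_{ij}/∂x_k) dx_k ∧ dx_i ∧ dx_j.
Expand each term, using dx_k ∧ dx_i ∧ dx_j = sgn(permutation) dx_{(a)} ∧ dx_{(b)} ∧ dx_{(c)} with (a < b < c) sorted:
  d(-2*x^2 - z) includes (∂/∂z)(-2*x^2 - z) dz = (-1) dz, which multiplied by dx ∧ dy gives (-1) dx ∧ dy ∧ dz
Collecting like 3-forms: d(omega) = (-1) dx ∧ dy ∧ dz.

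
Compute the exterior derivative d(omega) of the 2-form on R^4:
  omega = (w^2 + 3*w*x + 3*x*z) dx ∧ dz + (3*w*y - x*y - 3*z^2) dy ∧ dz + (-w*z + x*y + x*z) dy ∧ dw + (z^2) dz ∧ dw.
d(omega) = (2*w + 3*x) dx ∧ dz ∧ dw + (-y) dx ∧ dy ∧ dz + (w - x + 3*y) dy ∧ dz ∧ dw + (y + z) dx ∧ dy ∧ dw

For a 2-form omega = sum_{i<j} g_{ij} dx_i ∧ dx_j, the exterior derivative is
  d(omega) = sum_{i<j} d(g_{ij}) ∧ dx_i ∧ dx_j = sum_{i<j, k} (∂g_{ij}/∂x_k) dx_k ∧ dx_i ∧ dx_j.
Expand each term, using dx_k ∧ dx_i ∧ dx_j = sgn(permutation) dx_{(a)} ∧ dx_{(b)} ∧ dx_{(c)} with (a < b < c) sorted:
  d(w^2 + 3*w*x + 3*x*z) includes (∂/∂w)(w^2 + 3*w*x + 3*x*z) dw = (2*w + 3*x) dw, which multiplied by dx ∧ dz gives (2*w + 3*x) dx ∧ dz ∧ dw
  d(3*w*y - x*y - 3*z^2) includes (∂/∂x)(3*w*y - x*y - 3*z^2) dx = (-y) dx, which multiplied by dy ∧ dz gives (-y) dx ∧ dy ∧ dz
  d(3*w*y - x*y - 3*z^2) includes (∂/∂w)(3*w*y - x*y - 3*z^2) dw = (3*y) dw, which multiplied by dy ∧ dz gives (3*y) dy ∧ dz ∧ dw
  d(-w*z + x*y + x*z) includes (∂/∂x)(-w*z + x*y + x*z) dx = (y + z) dx, which multiplied by dy ∧ dw gives (y + z) dx ∧ dy ∧ dw
  d(-w*z + x*y + x*z) includes (∂/∂z)(-w*z + x*y + x*z) dz = (-w + x) dz, which multiplied by dy ∧ dw gives (w - x) dy ∧ dz ∧ dw
Collecting like 3-forms: d(omega) = (2*w + 3*x) dx ∧ dz ∧ dw + (-y) dx ∧ dy ∧ dz + (w - x + 3*y) dy ∧ dz ∧ dw + (y + z) dx ∧ dy ∧ dw.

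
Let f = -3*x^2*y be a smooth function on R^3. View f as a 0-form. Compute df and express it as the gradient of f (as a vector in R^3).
df = (-6*x*y) dx + (-3*x^2) dy + (0) dz; grad f = (-6*x*y, -3*x^2, 0)

For a 0-form f, d f = (∂f/∂x) dx + (∂f/∂y) dy + (∂f/∂z) dz. The components of the vector representation are exactly the entries of grad f in Cartesian coordinates:
  ∂f/∂x = -6*x*y
  ∂f/∂y = -3*x^2
  ∂f/∂z = 0.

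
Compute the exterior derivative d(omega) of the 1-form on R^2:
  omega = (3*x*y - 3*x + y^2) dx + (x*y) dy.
d(omega) = (-3*x - y) dx ∧ dy

For a 1-form omega = sum_i f_i dx_i, the exterior derivative is
  d(omega) = sum_{i < j} (∂f_j/∂x_i - ∂f_i/∂x_j) dx_i ∧ dx_j.
  coefficient of dx ∧ dy: ∂f_2/∂x - ∂f_1/∂y = ∂(x*y)/∂x - ∂(3*x*y - 3*x + y^2)/∂y = -3*x - y
Assembling: d(omega) = (-3*x - y) dx ∧ dy.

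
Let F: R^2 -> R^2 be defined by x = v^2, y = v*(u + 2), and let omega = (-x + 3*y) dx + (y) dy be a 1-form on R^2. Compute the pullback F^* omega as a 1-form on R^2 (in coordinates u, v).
F^* omega = (v^2*(u + 2)) du + (v*(u^2 + 6*u*v + 4*u - 2*v^2 + 12*v + 4)) dv

Using F^*(f dg) = (f ∘ F) d(g ∘ F), substitute each coordinate x_i by F_i(u, v) in f_i, and replace dx_i by d F_i = (∂F_i/∂u) du + (∂F_i/∂v) dv.
  For the x component: f_1(F) = v*(3*u - v + 6); d F_1 = (0) du + (2*v) dv
  For the y component: f_2(F) = v*(u + 2); d F_2 = (v) du + (u + 2) dv
Combining and collecting du, dv coefficients:
  coeff of du: v^2*(u + 2)
  coeff of dv: v*(u^2 + 6*u*v + 4*u - 2*v^2 + 12*v + 4)
F^* omega = (v^2*(u + 2)) du + (v*(u^2 + 6*u*v + 4*u - 2*v^2 + 12*v + 4)) dv.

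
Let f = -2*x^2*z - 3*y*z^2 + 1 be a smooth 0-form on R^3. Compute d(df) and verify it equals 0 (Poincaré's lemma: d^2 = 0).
d(df) = 0

Step 1: df = sum_i (∂f/∂x_i) dx_i = (-4*x*z) dx + (-3*z^2) dy + (-2*x^2 - 6*y*z) dz.
Step 2: Apply d again. Using the 1-form formula, the coefficient of dx ∧ dy in d(df) is ∂^2 f/∂x ∂y - ∂^2 f/∂y ∂x = (0) - (0) = 0 (equality of mixed partials for smooth f).
Similarly for dx ∧ dz and dy ∧ dz — all coefficients vanish. So d(df) = 0.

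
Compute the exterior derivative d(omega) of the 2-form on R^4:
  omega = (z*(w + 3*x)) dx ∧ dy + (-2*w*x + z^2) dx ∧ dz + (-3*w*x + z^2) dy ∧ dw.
d(omega) = (w + 3*x) dx ∧ dy ∧ dz + (-3*w + z) dx ∧ dy ∧ dw + (-2*x) dx ∧ dz ∧ dw + (-2*z) dy ∧ dz ∧ dw

For a 2-form omega = sum_{i<j} g_{ij} dx_i ∧ dx_j, the exterior derivative is
  d(omega) = sum_{i<j} d(g_{ij}) ∧ dx_i ∧ dx_j = sum_{i<j, k} (∂g_{ij}/∂x_k) dx_k ∧ dx_i ∧ dx_j.
Expand each term, using dx_k ∧ dx_i ∧ dx_j = sgn(permutation) dx_{(a)} ∧ dx_{(b)} ∧ dx_{(c)} with (a < b < c) sorted:
  d(z*(w + 3*x)) includes (∂/∂z)(z*(w + 3*x)) dz = (w + 3*x) dz, which multiplied by dx ∧ dy gives (w + 3*x) dx ∧ dy ∧ dz
  d(z*(w + 3*x)) includes (∂/∂w)(z*(w + 3*x)) dw = (z) dw, which multiplied by dx ∧ dy gives (z) dx ∧ dy ∧ dw
  d(-2*w*x + z^2) includes (∂/∂w)(-2*w*x + z^2) dw = (-2*x) dw, which multiplied by dx ∧ dz gives (-2*x) dx ∧ dz ∧ dw
  d(-3*w*x + z^2) includes (∂/∂x)(-3*w*x + z^2) dx = (-3*w) dx, which multiplied by dy ∧ dw gives (-3*w) dx ∧ dy ∧ dw
  d(-3*w*x + z^2) includes (∂/∂z)(-3*w*x + z^2) dz = (2*z) dz, which multiplied by dy ∧ dw gives (-2*z) dy ∧ dz ∧ dw
Collecting like 3-forms: d(omega) = (w + 3*x) dx ∧ dy ∧ dz + (-3*w + z) dx ∧ dy ∧ dw + (-2*x) dx ∧ dz ∧ dw + (-2*z) dy ∧ dz ∧ dw.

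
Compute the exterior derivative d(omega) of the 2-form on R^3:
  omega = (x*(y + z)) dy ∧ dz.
d(omega) = (y + z) dx ∧ dy ∧ dz

For a 2-form omega = sum_{i<j} g_{ij} dx_i ∧ dx_j, the exterior derivative is
  d(omega) = sum_{i<j} d(g_{ij}) ∧ dx_i ∧ dx_j = sum_{i<j, k} (∂g_{ij}/∂x_k) dx_k ∧ dx_i ∧ dx_j.
Expand each term, using dx_k ∧ dx_i ∧ dx_j = sgn(permutation) dx_{(a)} ∧ dx_{(b)} ∧ dx_{(c)} with (a < b < c) sorted:
  d(x*(y + z)) includes (∂/∂x)(x*(y + z)) dx = (y + z) dx, which multiplied by dy ∧ dz gives (y + z) dx ∧ dy ∧ dz
Collecting like 3-forms: d(omega) = (y + z) dx ∧ dy ∧ dz.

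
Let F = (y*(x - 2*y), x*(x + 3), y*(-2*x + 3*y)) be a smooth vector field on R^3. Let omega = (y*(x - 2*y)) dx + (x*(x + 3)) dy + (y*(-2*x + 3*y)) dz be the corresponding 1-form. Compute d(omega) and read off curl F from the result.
d(omega) = (-2*x + 6*y) dy ∧ dz + (2*y) dz ∧ dx + (x + 4*y + 3) dx ∧ dy; curl F = (-2*x + 6*y, 2*y, x + 4*y + 3)

d omega = sum_{i<j} (∂f_j/∂x_i - ∂f_i/∂x_j) dx_i ∧ dx_j. Under the identification (dy ∧ dz, dz ∧ dx, dx ∧ dy) ↔ (e_x, e_y, e_z), the coefficients are exactly the components of curl F. Compute:
  ∂R/∂y - ∂Q/∂z = (-2*x + 6*y) - (0) = -2*x + 6*y
  ∂P/∂z - ∂R/∂x = (0) - (-2*y) = 2*y
  ∂Q/∂x - ∂P/∂y = (2*x + 3) - (x - 4*y) = x + 4*y + 3.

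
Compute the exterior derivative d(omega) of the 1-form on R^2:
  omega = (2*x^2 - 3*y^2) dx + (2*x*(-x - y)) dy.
d(omega) = (-4*x + 4*y) dx ∧ dy

For a 1-form omega = sum_i f_i dx_i, the exterior derivative is
  d(omega) = sum_{i < j} (∂f_j/∂x_i - ∂f_i/∂x_j) dx_i ∧ dx_j.
  coefficient of dx ∧ dy: ∂f_2/∂x - ∂f_1/∂y = ∂(2*x*(-x - y))/∂x - ∂(2*x^2 - 3*y^2)/∂y = -4*x + 4*y
Assembling: d(omega) = (-4*x + 4*y) dx ∧ dy.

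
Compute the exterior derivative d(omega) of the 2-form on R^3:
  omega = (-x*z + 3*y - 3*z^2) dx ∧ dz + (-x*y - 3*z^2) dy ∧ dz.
d(omega) = (-y - 3) dx ∧ dy ∧ dz

For a 2-form omega = sum_{i<j} g_{ij} dx_i ∧ dx_j, the exterior derivative is
  d(omega) = sum_{i<j} d(g_{ij}) ∧ dx_i ∧ dx_j = sum_{i<j, k} (∂g_{ij}/∂x_k) dx_k ∧ dx_i ∧ dx_j.
Expand each term, using dx_k ∧ dx_i ∧ dx_j = sgn(permutation) dx_{(a)} ∧ dx_{(b)} ∧ dx_{(c)} with (a < b < c) sorted:
  d(-x*z + 3*y - 3*z^2) includes (∂/∂y)(-x*z + 3*y - 3*z^2) dy = (3) dy, which multiplied by dx ∧ dz gives (-3) dx ∧ dy ∧ dz
  d(-x*y - 3*z^2) includes (∂/∂x)(-x*y - 3*z^2) dx = (-y) dx, which multiplied by dy ∧ dz gives (-y) dx ∧ dy ∧ dz
Collecting like 3-forms: d(omega) = (-y - 3) dx ∧ dy ∧ dz.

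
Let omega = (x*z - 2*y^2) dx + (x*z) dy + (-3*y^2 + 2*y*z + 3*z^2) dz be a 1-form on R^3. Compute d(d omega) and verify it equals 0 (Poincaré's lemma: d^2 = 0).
d(d omega) = 0

Step 1: d omega = sum_{i<j} (∂f_j/∂x_i - ∂f_i/∂x_j) dx_i ∧ dx_j:
  coeff of dx ∧ dy: 4*y + z
  coeff of dx ∧ dz: -x
  coeff of dy ∧ dz: -x - 6*y + 2*z
Step 2: Apply d again to each 2-form coefficient. The only possible 3-form in R^3 is dx ∧ dy ∧ dz, with coefficient
  ∂(coeff of dy∧dz)/∂x - ∂(coeff of dx∧dz)/∂y + ∂(coeff of dx∧dy)/∂z
  = ∂/∂x (-x - 6*y + 2*z) - ∂/∂y (-x) + ∂/∂z (4*y + z).
Each of these terms simplifies to sums of mixed partials that cancel in pairs. The result is 0 (by equality of mixed partials for smooth functions — Schwarz / Clairaut).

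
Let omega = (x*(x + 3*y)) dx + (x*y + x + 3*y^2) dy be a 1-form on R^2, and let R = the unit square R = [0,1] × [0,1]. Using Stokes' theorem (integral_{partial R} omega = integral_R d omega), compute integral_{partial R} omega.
integral_(partial R) omega = 0

Stokes: integral_partial_R omega = integral_R d omega with d omega = (∂Q/∂x - ∂P/∂y) dx ∧ dy.
  ∂Q/∂x = y + 1
  ∂P/∂y = 3*x
  integrand = ∂Q/∂x - ∂P/∂y = -3*x + y + 1.
Integrating over R: integral_0^1 integral_0^1 (-3*x + y + 1) dx dy = 0.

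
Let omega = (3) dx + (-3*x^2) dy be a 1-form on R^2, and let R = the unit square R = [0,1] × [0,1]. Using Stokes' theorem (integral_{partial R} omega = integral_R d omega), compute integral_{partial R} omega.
integral_(partial R) omega = -3

Stokes: integral_partial_R omega = integral_R d omega with d omega = (∂Q/∂x - ∂P/∂y) dx ∧ dy.
  ∂Q/∂x = -6*x
  ∂P/∂y = 0
  integrand = ∂Q/∂x - ∂P/∂y = -6*x.
Integrating over R: integral_0^1 integral_0^1 (-6*x) dx dy = -3.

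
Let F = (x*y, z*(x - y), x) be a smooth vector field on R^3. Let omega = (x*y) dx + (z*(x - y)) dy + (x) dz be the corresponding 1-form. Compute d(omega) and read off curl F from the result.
d(omega) = (-x + y) dy ∧ dz + (-1) dz ∧ dx + (-x + z) dx ∧ dy; curl F = (-x + y, -1, -x + z)

d omega = sum_{i<j} (∂f_j/∂x_i - ∂f_i/∂x_j) dx_i ∧ dx_j. Under the identification (dy ∧ dz, dz ∧ dx, dx ∧ dy) ↔ (e_x, e_y, e_z), the coefficients are exactly the components of curl F. Compute:
  ∂R/∂y - ∂Q/∂z = (0) - (x - y) = -x + y
  ∂P/∂z - ∂R/∂x = (0) - (1) = -1
  ∂Q/∂x - ∂P/∂y = (z) - (x) = -x + z.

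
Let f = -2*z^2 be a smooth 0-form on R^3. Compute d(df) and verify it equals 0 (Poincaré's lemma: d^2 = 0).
d(df) = 0

Step 1: df = sum_i (∂f/∂x_i) dx_i = (0) dx + (0) dy + (-4*z) dz.
Step 2: Apply d again. Using the 1-form formula, the coefficient of dx ∧ dy in d(df) is ∂^2 f/∂x ∂y - ∂^2 f/∂y ∂x = (0) - (0) = 0 (equality of mixed partials for smooth f).
Similarly for dx ∧ dz and dy ∧ dz — all coefficients vanish. So d(df) = 0.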